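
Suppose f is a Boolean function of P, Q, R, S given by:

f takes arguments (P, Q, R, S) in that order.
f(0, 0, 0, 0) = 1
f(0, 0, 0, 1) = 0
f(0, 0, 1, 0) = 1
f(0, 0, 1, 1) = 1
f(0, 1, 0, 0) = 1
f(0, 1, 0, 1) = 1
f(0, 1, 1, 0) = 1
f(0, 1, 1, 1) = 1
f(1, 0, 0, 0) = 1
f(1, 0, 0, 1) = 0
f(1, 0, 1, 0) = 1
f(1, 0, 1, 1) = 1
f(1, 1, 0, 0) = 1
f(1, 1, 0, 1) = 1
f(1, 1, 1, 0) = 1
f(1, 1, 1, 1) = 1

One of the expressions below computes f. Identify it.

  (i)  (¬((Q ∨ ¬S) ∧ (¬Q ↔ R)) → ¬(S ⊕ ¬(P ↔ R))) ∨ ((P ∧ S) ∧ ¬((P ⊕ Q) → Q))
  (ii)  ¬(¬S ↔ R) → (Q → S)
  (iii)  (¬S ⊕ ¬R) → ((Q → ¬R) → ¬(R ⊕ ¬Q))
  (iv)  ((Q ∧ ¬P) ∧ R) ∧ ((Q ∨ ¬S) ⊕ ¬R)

iii

(i): at (0,1,1,0) it gives 0, but f = 1 — eliminated.
(ii): at (0,0,0,1) it gives 1, but f = 0 — eliminated.
(iv): at (0,0,0,0) it gives 0, but f = 1 — eliminated.
That leaves (iii). Evaluating it on every row reproduces the table of f exactly.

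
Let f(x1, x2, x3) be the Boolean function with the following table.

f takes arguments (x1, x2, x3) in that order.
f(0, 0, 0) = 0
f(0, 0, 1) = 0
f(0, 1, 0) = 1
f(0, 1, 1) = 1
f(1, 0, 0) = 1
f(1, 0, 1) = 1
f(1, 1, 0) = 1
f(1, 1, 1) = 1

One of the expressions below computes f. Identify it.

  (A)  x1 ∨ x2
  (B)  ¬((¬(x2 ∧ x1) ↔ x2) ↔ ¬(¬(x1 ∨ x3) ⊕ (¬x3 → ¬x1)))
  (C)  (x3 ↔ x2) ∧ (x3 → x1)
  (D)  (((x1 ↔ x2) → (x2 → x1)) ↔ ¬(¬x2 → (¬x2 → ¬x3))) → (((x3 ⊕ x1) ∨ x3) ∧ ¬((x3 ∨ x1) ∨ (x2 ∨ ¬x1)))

(B) disagrees with f on (0,0,0) (formula → 1, table → 0); rule it out.
(C) disagrees with f on (0,0,0) (formula → 1, table → 0); rule it out.
(D) disagrees with f on (0,0,0) (formula → 1, table → 0); rule it out.
(A) is the remaining candidate, and it agrees with f on all 8 inputs.

A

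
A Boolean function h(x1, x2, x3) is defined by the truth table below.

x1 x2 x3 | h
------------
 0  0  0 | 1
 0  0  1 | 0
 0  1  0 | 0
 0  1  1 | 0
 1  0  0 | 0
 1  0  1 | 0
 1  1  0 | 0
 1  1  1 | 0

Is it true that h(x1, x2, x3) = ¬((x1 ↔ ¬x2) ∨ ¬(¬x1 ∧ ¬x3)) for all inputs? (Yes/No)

Yes

Test each input against both h and the formula:
  x1=0, x2=0, x3=0: formula gives 1, h = 1 ✓
  x1=0, x2=0, x3=1: formula gives 0, h = 0 ✓
  x1=0, x2=1, x3=0: formula gives 0, h = 0 ✓
  x1=0, x2=1, x3=1: formula gives 0, h = 0 ✓
  x1=1, x2=0, x3=0: formula gives 0, h = 0 ✓
  … (the remaining 3 rows also agree.)
No disagreement on any input; they are logically equivalent.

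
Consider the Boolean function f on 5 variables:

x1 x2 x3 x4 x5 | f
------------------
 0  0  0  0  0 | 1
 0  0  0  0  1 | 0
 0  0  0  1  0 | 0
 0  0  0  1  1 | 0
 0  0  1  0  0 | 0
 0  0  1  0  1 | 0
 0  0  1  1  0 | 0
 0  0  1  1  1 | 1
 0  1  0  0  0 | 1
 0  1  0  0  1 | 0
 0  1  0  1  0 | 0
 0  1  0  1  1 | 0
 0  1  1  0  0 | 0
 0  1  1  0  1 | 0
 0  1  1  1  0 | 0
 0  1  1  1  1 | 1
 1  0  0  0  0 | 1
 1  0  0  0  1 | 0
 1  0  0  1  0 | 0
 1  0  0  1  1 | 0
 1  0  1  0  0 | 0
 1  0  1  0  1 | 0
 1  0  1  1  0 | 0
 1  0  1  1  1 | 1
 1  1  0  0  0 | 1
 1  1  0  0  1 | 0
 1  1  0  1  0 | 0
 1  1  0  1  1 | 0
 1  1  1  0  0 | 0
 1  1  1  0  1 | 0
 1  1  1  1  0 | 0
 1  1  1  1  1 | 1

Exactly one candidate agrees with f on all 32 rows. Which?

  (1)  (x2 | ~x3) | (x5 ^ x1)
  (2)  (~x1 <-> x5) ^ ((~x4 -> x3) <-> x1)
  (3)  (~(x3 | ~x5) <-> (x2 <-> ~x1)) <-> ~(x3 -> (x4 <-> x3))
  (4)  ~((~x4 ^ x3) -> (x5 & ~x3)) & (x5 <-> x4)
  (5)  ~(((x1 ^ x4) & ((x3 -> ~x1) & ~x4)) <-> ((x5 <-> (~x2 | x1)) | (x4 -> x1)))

4

(1) fails at (0,0,0,0,1): the formula yields 1, f is 0.
(2) fails at (0,0,0,1,1): the formula yields 1, f is 0.
(3) fails at (0,0,0,0,0): the formula yields 0, f is 1.
(5) fails at (0,0,0,0,1): the formula yields 1, f is 0.
(4) is the remaining candidate, and it agrees with f on all 32 inputs.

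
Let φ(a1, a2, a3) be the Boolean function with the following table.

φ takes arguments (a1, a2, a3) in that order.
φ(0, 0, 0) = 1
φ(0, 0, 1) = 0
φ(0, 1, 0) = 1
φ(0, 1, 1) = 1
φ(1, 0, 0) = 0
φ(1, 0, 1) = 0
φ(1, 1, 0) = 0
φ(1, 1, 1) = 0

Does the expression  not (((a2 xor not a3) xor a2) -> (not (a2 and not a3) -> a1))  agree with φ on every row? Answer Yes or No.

No

Check the formula against φ row by row:
  a1=0, a2=0, a3=0: formula gives 1, φ = 1 ✓
  a1=0, a2=0, a3=1: formula gives 0, φ = 0 ✓
  a1=0, a2=1, a3=0: formula gives 0, but φ = 1 ✗
A single disagreement suffices: at (0,1,0) they differ, so the formula does not compute φ.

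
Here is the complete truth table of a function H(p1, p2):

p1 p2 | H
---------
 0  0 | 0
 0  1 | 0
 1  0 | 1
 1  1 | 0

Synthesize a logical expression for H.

1 only at (1,0): p1 AND NOT p2.

H(p1, p2) = p1 ∧ ¬p2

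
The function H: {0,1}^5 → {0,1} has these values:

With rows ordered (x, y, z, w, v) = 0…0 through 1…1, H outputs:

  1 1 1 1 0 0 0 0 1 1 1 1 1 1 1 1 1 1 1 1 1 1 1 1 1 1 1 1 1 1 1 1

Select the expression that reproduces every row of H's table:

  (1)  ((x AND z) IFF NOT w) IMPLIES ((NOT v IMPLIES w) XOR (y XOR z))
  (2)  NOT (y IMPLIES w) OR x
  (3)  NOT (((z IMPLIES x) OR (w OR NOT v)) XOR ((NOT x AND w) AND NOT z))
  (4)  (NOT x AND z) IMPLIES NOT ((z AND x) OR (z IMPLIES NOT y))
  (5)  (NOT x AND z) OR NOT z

4

(1): at (0,0,1,0,0) it gives 1, but H = 0 — eliminated.
(2): at (0,0,0,0,0) it gives 0, but H = 1 — eliminated.
(3): at (0,0,0,0,0) it gives 0, but H = 1 — eliminated.
(5): at (0,0,1,0,0) it gives 1, but H = 0 — eliminated.
(4) is the remaining candidate, and it agrees with H on all 32 inputs.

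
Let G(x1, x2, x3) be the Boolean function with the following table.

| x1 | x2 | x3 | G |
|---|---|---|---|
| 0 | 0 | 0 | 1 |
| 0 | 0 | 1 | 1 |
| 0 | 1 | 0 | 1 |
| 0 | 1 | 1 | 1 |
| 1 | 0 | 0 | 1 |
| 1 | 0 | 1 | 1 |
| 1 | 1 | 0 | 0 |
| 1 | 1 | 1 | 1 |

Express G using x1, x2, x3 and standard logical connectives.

G(x1, x2, x3) = ¬((x1 ∧ x2) ∧ ¬x3)

Only row (1,1,0) gives 0. So G is 1 everywhere except there — the complement of the minterm x1·x2·¬x3.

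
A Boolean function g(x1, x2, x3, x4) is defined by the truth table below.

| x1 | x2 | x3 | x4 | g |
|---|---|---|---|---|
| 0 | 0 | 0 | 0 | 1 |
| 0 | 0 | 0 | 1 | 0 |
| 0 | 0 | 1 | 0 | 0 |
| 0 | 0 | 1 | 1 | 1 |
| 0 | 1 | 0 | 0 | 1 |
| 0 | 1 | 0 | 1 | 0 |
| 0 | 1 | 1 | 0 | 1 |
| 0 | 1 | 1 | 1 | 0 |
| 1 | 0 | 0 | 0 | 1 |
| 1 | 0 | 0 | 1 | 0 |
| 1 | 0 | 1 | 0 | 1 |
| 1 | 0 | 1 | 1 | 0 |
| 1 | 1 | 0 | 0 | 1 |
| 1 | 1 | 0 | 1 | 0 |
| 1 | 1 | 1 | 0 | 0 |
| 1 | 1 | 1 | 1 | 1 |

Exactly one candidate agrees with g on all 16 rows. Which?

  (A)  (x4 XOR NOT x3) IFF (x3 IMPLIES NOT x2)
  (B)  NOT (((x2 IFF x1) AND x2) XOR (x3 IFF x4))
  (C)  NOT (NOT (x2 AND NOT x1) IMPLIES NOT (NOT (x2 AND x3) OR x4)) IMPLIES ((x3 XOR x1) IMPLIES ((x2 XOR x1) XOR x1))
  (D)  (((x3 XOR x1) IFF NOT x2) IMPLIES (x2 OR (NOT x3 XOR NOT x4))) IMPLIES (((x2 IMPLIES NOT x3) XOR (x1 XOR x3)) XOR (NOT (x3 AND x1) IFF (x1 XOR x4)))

D

(A) disagrees with g on (1,0,1,0) (formula → 0, table → 1); rule it out.
(B) disagrees with g on (0,0,0,0) (formula → 0, table → 1); rule it out.
(C) disagrees with g on (0,0,0,1) (formula → 1, table → 0); rule it out.
Only (D) survives; checking it on all 16 rows confirms it matches g.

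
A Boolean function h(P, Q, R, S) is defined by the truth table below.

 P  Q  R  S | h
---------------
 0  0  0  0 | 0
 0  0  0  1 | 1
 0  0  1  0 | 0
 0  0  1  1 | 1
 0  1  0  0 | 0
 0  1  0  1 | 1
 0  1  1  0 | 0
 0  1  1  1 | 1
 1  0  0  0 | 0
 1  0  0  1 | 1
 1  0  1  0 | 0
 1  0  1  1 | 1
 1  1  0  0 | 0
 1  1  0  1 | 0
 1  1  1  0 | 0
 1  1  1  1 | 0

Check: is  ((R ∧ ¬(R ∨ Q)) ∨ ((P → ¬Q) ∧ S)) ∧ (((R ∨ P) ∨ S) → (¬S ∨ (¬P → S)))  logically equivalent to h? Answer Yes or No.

Check the formula against h row by row:
  P=0, Q=0, R=0, S=0: formula gives 0, h = 0 ✓
  P=0, Q=0, R=0, S=1: formula gives 1, h = 1 ✓
  P=0, Q=0, R=1, S=0: formula gives 0, h = 0 ✓
  P=0, Q=0, R=1, S=1: formula gives 1, h = 1 ✓
  … (the remaining 12 rows also agree.)
No disagreement on any input; they are logically equivalent.

Yes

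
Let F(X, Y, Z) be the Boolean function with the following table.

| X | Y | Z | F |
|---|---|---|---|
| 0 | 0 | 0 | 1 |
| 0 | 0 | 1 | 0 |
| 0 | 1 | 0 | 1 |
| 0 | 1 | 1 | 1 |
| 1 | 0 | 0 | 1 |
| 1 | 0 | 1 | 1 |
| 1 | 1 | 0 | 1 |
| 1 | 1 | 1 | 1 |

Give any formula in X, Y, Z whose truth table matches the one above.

F(X, Y, Z) = ¬((¬X ∧ ¬Y) ∧ Z)

Only row (0,0,1) gives 0. So F is 1 everywhere except there — the complement of the minterm ¬X·¬Y·Z.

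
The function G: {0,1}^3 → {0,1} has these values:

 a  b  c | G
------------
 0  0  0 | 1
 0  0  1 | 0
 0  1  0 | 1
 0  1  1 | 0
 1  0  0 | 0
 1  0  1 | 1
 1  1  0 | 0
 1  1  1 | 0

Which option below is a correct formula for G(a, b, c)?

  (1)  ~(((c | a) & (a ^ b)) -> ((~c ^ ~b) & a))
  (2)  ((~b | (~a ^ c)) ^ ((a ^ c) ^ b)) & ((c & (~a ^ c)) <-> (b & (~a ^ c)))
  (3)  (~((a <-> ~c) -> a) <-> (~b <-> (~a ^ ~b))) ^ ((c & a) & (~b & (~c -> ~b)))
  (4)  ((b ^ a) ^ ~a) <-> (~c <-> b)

(1) fails at (0,0,0): the formula yields 0, G is 1.
(2) fails at (0,1,0): the formula yields 0, G is 1.
(4) fails at (0,0,0): the formula yields 0, G is 1.
That leaves (3). Evaluating it on every row reproduces the table of G exactly.

3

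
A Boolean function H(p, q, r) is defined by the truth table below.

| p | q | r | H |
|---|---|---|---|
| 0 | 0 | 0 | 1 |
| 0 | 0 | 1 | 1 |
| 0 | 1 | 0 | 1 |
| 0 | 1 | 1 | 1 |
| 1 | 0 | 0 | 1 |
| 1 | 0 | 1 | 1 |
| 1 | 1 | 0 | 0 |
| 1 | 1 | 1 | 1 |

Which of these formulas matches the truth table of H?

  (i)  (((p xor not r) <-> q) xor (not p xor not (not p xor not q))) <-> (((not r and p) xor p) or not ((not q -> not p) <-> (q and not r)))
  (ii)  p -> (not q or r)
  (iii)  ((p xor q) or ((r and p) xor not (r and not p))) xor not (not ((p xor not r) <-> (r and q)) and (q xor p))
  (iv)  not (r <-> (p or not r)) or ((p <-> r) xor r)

(i) disagrees with H on (0,0,0) (formula → 0, table → 1); rule it out.
(iii) disagrees with H on (0,0,0) (formula → 0, table → 1); rule it out.
(iv) disagrees with H on (1,0,1) (formula → 0, table → 1); rule it out.
That leaves (ii). Evaluating it on every row reproduces the table of H exactly.

ii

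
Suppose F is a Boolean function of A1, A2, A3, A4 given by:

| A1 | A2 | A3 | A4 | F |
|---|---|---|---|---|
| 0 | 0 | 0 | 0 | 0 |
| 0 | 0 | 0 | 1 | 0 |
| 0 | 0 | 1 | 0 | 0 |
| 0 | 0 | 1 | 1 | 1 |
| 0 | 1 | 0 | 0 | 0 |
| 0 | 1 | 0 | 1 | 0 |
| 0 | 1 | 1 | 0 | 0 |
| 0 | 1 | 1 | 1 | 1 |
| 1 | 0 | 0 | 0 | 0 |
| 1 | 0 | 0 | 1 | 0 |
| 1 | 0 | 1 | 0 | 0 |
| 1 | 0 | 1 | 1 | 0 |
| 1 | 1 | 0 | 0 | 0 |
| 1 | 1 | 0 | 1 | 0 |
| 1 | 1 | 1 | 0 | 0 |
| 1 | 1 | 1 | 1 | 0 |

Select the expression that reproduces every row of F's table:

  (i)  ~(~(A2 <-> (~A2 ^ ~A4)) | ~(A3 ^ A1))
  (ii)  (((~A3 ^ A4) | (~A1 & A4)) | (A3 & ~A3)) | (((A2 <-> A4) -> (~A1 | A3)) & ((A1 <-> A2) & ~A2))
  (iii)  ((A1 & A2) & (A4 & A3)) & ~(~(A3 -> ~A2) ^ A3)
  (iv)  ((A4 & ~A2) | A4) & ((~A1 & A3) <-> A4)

iv

(i) disagrees with F on (0,0,1,0) (formula → 1, table → 0); rule it out.
(ii) disagrees with F on (0,0,0,0) (formula → 1, table → 0); rule it out.
(iii) disagrees with F on (0,0,1,1) (formula → 0, table → 1); rule it out.
(iv) is the remaining candidate, and it agrees with F on all 16 inputs.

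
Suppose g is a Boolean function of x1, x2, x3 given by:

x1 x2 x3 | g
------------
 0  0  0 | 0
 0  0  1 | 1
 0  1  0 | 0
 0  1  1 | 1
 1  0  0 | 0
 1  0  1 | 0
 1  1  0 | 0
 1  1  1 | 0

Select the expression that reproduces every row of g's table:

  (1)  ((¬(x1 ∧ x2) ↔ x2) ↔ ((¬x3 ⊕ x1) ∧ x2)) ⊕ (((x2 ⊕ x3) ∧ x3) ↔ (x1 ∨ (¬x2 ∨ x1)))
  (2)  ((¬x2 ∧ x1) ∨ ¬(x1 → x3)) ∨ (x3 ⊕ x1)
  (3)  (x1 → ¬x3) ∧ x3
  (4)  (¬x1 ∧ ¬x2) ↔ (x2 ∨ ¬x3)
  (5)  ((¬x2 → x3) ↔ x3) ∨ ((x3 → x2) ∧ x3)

3

(1) fails at (0,0,0): the formula yields 1, g is 0.
(2) fails at (1,0,0): the formula yields 1, g is 0.
(4) fails at (0,0,0): the formula yields 1, g is 0.
(5) fails at (0,0,0): the formula yields 1, g is 0.
(3) is the remaining candidate, and it agrees with g on all 8 inputs.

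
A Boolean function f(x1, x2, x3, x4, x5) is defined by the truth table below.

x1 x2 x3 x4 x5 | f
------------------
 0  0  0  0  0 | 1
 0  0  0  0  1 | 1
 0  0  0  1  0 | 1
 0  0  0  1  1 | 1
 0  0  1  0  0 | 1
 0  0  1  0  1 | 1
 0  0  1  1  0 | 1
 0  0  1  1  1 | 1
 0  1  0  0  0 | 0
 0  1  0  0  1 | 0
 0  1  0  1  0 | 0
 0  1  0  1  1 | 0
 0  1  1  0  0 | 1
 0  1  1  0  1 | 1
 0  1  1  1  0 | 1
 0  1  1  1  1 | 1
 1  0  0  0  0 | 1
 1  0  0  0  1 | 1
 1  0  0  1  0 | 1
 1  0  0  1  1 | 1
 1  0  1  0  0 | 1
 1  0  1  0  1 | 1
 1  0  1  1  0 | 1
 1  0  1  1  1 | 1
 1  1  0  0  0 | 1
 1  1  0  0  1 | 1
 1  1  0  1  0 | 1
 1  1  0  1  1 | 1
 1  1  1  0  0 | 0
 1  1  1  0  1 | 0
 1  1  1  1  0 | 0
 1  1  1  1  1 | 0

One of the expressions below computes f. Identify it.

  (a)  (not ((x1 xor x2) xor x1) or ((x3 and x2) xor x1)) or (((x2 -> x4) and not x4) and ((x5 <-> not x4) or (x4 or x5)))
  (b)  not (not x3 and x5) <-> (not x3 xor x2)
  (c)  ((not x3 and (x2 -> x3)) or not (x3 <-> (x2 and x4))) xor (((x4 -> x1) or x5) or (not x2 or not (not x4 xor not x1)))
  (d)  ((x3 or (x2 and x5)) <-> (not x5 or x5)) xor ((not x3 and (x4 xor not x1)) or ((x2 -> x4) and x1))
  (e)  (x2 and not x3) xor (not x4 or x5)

a

(b) disagrees with f on (0,0,0,0,1) (formula → 0, table → 1); rule it out.
(c) disagrees with f on (0,0,0,0,0) (formula → 0, table → 1); rule it out.
(d) disagrees with f on (0,0,0,1,0) (formula → 0, table → 1); rule it out.
(e) disagrees with f on (0,0,0,1,0) (formula → 0, table → 1); rule it out.
Only (a) survives; checking it on all 32 rows confirms it matches f.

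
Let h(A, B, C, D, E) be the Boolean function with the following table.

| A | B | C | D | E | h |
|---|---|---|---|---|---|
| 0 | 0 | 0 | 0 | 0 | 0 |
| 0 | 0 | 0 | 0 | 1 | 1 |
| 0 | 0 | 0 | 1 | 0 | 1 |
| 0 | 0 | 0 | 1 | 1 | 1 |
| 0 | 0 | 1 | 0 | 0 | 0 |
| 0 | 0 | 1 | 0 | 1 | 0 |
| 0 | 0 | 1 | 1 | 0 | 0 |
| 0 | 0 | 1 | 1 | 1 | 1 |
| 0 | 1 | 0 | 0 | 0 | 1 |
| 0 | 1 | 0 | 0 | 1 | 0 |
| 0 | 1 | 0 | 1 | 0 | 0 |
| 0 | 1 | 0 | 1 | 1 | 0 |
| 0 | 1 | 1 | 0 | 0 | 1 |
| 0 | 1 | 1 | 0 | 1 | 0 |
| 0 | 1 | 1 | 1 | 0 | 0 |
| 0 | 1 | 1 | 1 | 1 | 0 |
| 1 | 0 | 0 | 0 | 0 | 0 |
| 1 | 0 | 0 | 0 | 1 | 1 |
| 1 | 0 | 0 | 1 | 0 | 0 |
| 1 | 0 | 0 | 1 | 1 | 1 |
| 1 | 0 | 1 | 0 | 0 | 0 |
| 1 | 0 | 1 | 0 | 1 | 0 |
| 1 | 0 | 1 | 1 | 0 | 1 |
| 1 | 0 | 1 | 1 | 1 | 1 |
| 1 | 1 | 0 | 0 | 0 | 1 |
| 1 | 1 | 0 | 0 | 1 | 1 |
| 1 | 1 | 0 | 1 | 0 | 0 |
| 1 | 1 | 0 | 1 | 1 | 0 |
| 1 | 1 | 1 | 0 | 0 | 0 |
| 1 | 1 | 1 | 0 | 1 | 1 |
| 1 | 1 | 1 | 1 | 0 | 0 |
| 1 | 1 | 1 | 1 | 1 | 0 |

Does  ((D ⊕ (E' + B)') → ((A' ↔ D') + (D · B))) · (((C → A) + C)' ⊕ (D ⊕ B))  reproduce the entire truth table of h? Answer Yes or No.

Test each input against both h and the formula:
  A=0, B=0, C=0, D=0, E=0: formula gives 0, h = 0 ✓
  A=0, B=0, C=0, D=0, E=1: formula gives 0, but h = 1 ✗
Row (0,0,0,0,1) is a counterexample, so the formula is not equivalent to h.

No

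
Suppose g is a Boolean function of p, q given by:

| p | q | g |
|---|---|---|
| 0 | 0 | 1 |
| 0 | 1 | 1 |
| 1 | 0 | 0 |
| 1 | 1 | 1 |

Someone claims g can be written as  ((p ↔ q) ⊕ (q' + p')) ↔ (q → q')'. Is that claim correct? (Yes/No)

Yes

Check the formula against g row by row:
  p=0, q=0: formula gives 1, g = 1 ✓
  p=0, q=1: formula gives 1, g = 1 ✓
  p=1, q=0: formula gives 0, g = 0 ✓
  p=1, q=1: formula gives 1, g = 1 ✓
All 4 rows match — the expression computes g exactly.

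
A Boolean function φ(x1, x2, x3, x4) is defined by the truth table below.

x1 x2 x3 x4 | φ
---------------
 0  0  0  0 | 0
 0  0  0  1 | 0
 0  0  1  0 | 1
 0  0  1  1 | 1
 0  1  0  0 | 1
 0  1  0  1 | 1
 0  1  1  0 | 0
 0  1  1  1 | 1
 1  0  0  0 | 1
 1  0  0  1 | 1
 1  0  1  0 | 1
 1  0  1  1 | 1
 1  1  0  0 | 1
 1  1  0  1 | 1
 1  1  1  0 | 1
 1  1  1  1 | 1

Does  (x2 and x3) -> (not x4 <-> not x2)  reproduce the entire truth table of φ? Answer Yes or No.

No

Evaluate (x2 and x3) -> (not x4 <-> not x2) on each row and compare to φ:
  x1=0, x2=0, x3=0, x4=0: formula gives 1, but φ = 0 ✗
Since they disagree at (0,0,0,0), the expression is not a correct formula for φ.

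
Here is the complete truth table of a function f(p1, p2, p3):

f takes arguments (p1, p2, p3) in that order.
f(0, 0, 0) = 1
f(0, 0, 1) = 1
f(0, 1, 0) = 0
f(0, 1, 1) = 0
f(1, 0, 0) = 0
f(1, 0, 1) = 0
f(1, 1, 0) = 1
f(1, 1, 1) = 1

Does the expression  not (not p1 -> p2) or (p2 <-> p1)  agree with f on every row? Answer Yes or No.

Evaluate not (not p1 -> p2) or (p2 <-> p1) on each row and compare to f:
  p1=0, p2=0, p3=0: formula gives 1, f = 1 ✓
  p1=0, p2=0, p3=1: formula gives 1, f = 1 ✓
  p1=0, p2=1, p3=0: formula gives 0, f = 0 ✓
  p1=0, p2=1, p3=1: formula gives 0, f = 0 ✓
  p1=1, p2=0, p3=0: formula gives 0, f = 0 ✓
  …and likewise for the remaining 3 rows.
No disagreement on any input; they are logically equivalent.

Yes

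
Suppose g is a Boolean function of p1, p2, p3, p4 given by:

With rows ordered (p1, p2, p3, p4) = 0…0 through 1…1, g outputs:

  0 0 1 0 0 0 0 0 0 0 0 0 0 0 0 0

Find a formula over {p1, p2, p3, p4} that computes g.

g(p1, p2, p3, p4) = ((~p1 & ~p2) & p3) & ~p4

Only row (0,0,1,0) gives 1. That row's minterm ¬p1·¬p2·p3·¬p4 is g directly.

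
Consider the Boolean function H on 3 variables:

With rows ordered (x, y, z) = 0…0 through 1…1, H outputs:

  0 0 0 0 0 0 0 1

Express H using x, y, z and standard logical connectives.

H(x, y, z) = (x & y) & z

The output is 1 only when every input is 1 — the AND of all inputs.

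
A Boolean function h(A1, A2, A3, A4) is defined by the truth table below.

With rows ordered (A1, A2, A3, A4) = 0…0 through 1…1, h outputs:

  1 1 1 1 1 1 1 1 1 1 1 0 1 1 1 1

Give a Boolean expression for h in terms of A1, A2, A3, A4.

Only row (1,0,1,1) gives 0. So h is 1 everywhere except there — the complement of the minterm A1·¬A2·A3·A4.

h(A1, A2, A3, A4) = ~(((A1 & ~A2) & A3) & A4)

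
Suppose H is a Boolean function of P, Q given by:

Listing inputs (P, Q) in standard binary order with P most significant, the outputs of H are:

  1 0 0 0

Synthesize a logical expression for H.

H(P, Q) = (P + Q)'

The output is 1 only when every input is 0 — NOR of all inputs.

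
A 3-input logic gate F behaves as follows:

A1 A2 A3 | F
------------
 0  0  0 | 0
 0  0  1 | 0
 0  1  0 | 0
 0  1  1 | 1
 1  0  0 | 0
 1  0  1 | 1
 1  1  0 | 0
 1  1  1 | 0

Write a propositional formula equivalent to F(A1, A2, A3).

F=1 on 2 inputs: (0,1,1), (1,0,1). Reading each as a conjunction of literals (¬A1·A2·A3, A1·¬A2·A3) and taking the OR gives the canonical DNF.

F(A1, A2, A3) = ((not A1 and A2) and A3) or ((A1 and not A2) and A3)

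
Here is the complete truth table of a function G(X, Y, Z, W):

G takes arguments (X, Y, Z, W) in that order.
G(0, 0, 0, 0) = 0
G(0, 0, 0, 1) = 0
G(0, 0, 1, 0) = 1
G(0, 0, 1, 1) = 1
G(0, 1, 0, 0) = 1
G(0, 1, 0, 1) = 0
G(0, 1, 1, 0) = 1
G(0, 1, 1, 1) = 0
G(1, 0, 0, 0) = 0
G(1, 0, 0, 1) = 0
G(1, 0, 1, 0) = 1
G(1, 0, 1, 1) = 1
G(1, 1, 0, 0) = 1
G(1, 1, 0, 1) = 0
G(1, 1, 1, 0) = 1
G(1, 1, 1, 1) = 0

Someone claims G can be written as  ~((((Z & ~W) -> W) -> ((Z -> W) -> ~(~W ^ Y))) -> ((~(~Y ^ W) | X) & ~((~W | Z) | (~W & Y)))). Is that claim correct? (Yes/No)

Check the formula against G row by row:
  X=0, Y=0, Z=0, W=0: formula gives 0, G = 0 ✓
  X=0, Y=0, Z=0, W=1: formula gives 0, G = 0 ✓
  X=0, Y=0, Z=1, W=0: formula gives 1, G = 1 ✓
  X=0, Y=0, Z=1, W=1: formula gives 1, G = 1 ✓
  …and likewise for the remaining 12 rows.
No disagreement on any input; they are logically equivalent.

Yes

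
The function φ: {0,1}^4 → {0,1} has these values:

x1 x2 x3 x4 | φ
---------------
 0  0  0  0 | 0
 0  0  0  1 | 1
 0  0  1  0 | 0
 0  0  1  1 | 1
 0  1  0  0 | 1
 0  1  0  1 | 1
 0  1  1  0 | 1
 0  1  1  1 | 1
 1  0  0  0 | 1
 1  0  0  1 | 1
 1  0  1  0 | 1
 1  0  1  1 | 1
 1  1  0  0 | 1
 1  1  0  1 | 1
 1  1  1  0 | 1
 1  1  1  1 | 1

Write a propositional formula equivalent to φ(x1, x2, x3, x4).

The 0-rows are (0,0,0,0), (0,0,1,0). Take each as a conjunction (¬x1·¬x2·¬x3·¬x4, ¬x1·¬x2·x3·¬x4), form their disjunction, and complement — that gives a formula that is 1 everywhere φ is.

φ(x1, x2, x3, x4) = ~((((~x1 & ~x2) & ~x3) & ~x4) | (((~x1 & ~x2) & x3) & ~x4))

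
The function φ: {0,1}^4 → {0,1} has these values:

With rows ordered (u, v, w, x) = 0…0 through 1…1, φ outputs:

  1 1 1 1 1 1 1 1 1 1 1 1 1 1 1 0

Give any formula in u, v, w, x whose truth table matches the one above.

φ(u, v, w, x) = ¬(((u ∧ v) ∧ w) ∧ x)

The output is 0 only when every input is 1 — NAND of all inputs.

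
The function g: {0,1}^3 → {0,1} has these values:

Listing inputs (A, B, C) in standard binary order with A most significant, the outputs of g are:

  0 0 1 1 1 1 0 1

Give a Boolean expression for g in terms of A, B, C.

The 0-rows are (0,0,0), (0,0,1), (1,1,0). Take each as a conjunction (¬A·¬B·¬C, ¬A·¬B·C, A·B·¬C), form their disjunction, and complement — that gives a formula that is 1 everywhere g is.

g(A, B, C) = not ((((not A and not B) and not C) or ((not A and not B) and C)) or ((A and B) and not C))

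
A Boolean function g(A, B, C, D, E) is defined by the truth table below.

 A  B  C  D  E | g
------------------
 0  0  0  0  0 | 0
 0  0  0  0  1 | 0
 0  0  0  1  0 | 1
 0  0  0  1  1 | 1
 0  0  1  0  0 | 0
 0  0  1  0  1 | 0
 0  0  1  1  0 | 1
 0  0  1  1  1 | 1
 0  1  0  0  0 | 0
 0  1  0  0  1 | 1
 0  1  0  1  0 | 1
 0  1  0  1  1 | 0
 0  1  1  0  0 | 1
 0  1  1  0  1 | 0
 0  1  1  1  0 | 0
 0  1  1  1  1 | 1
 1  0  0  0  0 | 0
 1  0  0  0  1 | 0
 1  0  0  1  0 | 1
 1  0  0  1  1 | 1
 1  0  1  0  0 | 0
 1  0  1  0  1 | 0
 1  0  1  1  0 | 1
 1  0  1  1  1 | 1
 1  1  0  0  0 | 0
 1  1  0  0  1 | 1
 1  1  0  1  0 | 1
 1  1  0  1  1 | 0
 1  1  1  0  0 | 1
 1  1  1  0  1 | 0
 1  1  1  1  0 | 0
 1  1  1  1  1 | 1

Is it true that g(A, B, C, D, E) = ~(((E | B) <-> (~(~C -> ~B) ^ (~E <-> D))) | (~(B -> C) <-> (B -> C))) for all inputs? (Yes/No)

Check the formula against g row by row:
  A=0, B=0, C=0, D=0, E=0: formula gives 0, g = 0 ✓
  A=0, B=0, C=0, D=0, E=1: formula gives 0, g = 0 ✓
  A=0, B=0, C=0, D=1, E=0: formula gives 1, g = 1 ✓
  A=0, B=0, C=0, D=1, E=1: formula gives 1, g = 1 ✓
  … (the remaining 28 rows also agree.)
No disagreement on any input; they are logically equivalent.

Yes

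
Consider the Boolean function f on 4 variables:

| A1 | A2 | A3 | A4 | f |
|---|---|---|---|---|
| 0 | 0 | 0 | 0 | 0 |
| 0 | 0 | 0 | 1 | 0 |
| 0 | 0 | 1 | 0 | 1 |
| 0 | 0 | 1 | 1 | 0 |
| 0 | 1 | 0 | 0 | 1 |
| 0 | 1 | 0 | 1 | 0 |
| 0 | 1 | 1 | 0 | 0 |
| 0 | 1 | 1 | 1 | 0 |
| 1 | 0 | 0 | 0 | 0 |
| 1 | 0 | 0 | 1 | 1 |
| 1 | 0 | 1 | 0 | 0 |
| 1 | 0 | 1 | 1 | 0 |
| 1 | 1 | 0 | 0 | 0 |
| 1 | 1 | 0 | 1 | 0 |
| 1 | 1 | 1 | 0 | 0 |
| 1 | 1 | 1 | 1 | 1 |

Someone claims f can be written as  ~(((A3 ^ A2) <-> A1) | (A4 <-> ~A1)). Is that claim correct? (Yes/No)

Yes

Test each input against both f and the formula:
  A1=0, A2=0, A3=0, A4=0: formula gives 0, f = 0 ✓
  A1=0, A2=0, A3=0, A4=1: formula gives 0, f = 0 ✓
  A1=0, A2=0, A3=1, A4=0: formula gives 1, f = 1 ✓
  A1=0, A2=0, A3=1, A4=1: formula gives 0, f = 0 ✓
  …and likewise for the remaining 12 rows.
All 16 rows match — the expression computes f exactly.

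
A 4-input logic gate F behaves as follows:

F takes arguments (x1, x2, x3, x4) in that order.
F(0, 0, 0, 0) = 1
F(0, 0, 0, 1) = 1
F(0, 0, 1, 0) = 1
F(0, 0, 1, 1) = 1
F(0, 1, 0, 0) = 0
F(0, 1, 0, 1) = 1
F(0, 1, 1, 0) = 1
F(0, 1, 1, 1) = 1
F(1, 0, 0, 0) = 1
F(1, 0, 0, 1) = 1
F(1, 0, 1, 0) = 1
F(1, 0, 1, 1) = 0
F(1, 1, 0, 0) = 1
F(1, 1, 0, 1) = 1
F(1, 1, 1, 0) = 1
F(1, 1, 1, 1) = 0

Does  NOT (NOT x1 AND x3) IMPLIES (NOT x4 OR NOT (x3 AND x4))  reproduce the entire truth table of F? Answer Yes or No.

No

Check the formula against F row by row:
  x1=0, x2=0, x3=0, x4=0: formula gives 1, F = 1 ✓
  x1=0, x2=0, x3=0, x4=1: formula gives 1, F = 1 ✓
  x1=0, x2=0, x3=1, x4=0: formula gives 1, F = 1 ✓
  x1=0, x2=0, x3=1, x4=1: formula gives 1, F = 1 ✓
  x1=0, x2=1, x3=0, x4=0: formula gives 1, but F = 0 ✗
Row (0,1,0,0) is a counterexample, so the formula is not equivalent to F.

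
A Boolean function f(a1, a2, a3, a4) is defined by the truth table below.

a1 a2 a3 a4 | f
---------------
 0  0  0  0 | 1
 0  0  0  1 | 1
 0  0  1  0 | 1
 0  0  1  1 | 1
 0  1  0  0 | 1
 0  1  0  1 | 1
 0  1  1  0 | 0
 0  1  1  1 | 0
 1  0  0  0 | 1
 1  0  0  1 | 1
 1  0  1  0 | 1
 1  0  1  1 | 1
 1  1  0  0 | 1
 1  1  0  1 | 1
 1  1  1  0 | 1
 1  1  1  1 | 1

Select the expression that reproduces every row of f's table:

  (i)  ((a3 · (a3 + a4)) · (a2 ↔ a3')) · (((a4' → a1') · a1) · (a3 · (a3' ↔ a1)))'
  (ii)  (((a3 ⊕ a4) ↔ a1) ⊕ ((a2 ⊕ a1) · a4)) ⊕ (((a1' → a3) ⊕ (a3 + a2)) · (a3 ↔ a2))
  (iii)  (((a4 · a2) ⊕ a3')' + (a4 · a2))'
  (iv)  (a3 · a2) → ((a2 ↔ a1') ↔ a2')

(i): at (0,0,0,0) it gives 0, but f = 1 — eliminated.
(ii): at (0,0,0,1) it gives 0, but f = 1 — eliminated.
(iii): at (0,0,1,0) it gives 0, but f = 1 — eliminated.
(iv) is the remaining candidate, and it agrees with f on all 16 inputs.

iv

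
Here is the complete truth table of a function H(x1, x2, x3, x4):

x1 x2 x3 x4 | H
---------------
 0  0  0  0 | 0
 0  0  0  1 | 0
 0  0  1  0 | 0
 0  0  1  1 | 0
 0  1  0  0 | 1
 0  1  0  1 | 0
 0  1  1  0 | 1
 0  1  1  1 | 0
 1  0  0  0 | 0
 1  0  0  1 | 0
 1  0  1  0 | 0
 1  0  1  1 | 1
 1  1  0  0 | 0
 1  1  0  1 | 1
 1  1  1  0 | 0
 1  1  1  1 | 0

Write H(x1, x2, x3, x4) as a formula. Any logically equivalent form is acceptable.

H(x1, x2, x3, x4) = (((((~x1 & x2) & ~x3) & ~x4) | (((~x1 & x2) & x3) & ~x4)) | (((x1 & ~x2) & x3) & x4)) | (((x1 & x2) & ~x3) & x4)

Collect the rows where H=1 — (0,1,0,0), (0,1,1,0), (1,0,1,1), (1,1,0,1) — and write one minterm per row: ¬x1·x2·¬x3·¬x4, ¬x1·x2·x3·¬x4, x1·¬x2·x3·x4, x1·x2·¬x3·x4. Their union (logical OR) reproduces the table exactly.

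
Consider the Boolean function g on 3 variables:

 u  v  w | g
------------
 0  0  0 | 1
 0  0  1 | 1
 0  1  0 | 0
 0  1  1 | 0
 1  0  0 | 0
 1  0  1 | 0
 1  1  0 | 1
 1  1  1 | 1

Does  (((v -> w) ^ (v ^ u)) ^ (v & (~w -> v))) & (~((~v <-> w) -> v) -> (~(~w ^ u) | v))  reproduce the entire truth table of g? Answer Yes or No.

Check the formula against g row by row:
  u=0, v=0, w=0: formula gives 1, g = 1 ✓
  u=0, v=0, w=1: formula gives 1, g = 1 ✓
  u=0, v=1, w=0: formula gives 0, g = 0 ✓
  u=0, v=1, w=1: formula gives 1, but g = 0 ✗
A single disagreement suffices: at (0,1,1) they differ, so the formula does not compute g.

No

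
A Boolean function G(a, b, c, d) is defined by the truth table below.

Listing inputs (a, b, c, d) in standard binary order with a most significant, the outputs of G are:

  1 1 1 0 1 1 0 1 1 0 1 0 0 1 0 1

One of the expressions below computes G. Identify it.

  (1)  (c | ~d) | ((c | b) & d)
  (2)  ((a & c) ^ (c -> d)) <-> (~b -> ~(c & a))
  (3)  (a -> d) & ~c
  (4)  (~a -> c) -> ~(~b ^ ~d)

(1) disagrees with G on (0,0,0,1) (formula → 0, table → 1); rule it out.
(2) disagrees with G on (0,0,1,0) (formula → 0, table → 1); rule it out.
(3) disagrees with G on (0,0,1,0) (formula → 0, table → 1); rule it out.
(4) is the remaining candidate, and it agrees with G on all 16 inputs.

4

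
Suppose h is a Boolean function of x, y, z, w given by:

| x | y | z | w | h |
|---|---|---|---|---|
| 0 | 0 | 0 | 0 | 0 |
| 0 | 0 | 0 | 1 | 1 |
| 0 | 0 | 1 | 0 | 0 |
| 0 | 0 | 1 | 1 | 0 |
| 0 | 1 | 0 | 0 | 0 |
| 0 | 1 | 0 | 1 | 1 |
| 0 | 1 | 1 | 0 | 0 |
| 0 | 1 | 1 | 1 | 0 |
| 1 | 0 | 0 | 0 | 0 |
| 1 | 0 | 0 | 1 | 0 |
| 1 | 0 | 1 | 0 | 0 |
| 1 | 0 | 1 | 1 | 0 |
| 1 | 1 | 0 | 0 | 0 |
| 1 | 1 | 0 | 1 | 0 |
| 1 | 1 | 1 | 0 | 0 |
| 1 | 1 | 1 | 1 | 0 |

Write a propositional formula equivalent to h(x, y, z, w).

h(x, y, z, w) = (((NOT x AND NOT y) AND NOT z) AND w) OR (((NOT x AND y) AND NOT z) AND w)

The 1-rows are (0,0,0,1), (0,1,0,1). Each contributes one minterm — ¬x·¬y·¬z·w; ¬x·y·¬z·w — and their disjunction is a sum-of-products form of h.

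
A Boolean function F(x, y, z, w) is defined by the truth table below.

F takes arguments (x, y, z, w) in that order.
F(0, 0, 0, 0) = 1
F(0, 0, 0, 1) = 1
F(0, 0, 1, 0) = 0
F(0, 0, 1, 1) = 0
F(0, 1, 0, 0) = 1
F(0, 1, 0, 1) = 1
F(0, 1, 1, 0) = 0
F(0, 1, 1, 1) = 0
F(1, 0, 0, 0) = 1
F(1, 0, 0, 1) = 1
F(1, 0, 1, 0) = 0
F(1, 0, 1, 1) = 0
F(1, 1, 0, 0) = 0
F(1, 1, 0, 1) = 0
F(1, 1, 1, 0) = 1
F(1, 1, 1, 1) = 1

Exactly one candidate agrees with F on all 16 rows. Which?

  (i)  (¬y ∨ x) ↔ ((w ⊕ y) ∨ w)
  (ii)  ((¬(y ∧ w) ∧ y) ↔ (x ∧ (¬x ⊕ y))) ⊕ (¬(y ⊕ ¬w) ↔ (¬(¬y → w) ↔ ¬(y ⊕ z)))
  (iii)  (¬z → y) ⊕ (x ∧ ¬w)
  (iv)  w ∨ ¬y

(i) disagrees with F on (0,0,0,0) (formula → 0, table → 1); rule it out.
(iii) disagrees with F on (0,0,0,0) (formula → 0, table → 1); rule it out.
(iv) disagrees with F on (0,0,1,0) (formula → 1, table → 0); rule it out.
That leaves (ii). Evaluating it on every row reproduces the table of F exactly.

ii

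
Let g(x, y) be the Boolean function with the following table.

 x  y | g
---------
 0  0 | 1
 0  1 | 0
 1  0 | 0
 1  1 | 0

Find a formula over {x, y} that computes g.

The output is 1 only when every input is 0 — NOR of all inputs.

g(x, y) = not (x or y)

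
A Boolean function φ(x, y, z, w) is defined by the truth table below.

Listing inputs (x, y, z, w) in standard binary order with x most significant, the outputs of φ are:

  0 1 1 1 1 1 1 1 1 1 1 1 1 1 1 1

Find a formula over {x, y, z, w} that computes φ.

The output is 1 whenever at least one input is 1 — the OR of all inputs.

φ(x, y, z, w) = ((x ∨ y) ∨ z) ∨ w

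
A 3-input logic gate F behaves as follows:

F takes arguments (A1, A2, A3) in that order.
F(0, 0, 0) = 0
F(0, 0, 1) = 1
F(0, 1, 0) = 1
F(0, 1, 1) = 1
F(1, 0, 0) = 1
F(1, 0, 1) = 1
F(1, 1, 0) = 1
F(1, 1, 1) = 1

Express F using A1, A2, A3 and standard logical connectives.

The output is 1 whenever at least one input is 1 — the OR of all inputs.

F(A1, A2, A3) = (A1 | A2) | A3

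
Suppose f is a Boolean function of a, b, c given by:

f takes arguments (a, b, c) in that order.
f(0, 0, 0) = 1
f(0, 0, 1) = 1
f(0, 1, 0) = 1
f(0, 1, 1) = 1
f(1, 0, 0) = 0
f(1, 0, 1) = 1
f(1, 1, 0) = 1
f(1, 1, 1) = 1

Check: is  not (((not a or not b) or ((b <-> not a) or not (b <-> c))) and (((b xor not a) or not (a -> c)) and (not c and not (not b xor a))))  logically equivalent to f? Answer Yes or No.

Yes

Test each input against both f and the formula:
  a=0, b=0, c=0: formula gives 1, f = 1 ✓
  a=0, b=0, c=1: formula gives 1, f = 1 ✓
  a=0, b=1, c=0: formula gives 1, f = 1 ✓
  a=0, b=1, c=1: formula gives 1, f = 1 ✓
  a=1, b=0, c=0: formula gives 0, f = 0 ✓
  …and likewise for the remaining 3 rows.
Every row agrees, so the formula is equivalent.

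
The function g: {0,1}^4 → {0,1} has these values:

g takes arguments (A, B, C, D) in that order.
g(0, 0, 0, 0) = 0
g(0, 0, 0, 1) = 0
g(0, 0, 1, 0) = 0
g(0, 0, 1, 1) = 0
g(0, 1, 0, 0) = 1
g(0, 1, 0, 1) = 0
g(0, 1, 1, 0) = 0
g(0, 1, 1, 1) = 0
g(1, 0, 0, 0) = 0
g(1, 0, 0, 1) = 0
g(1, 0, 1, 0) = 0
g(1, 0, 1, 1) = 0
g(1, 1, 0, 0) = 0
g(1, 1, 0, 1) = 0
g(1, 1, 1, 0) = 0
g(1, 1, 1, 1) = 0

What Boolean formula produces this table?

g is 1 on exactly one input, (0,1,0,0), whose minterm is ¬A·B·¬C·¬D. So g is just that conjunction.

g(A, B, C, D) = ((A' · B) · C') · D'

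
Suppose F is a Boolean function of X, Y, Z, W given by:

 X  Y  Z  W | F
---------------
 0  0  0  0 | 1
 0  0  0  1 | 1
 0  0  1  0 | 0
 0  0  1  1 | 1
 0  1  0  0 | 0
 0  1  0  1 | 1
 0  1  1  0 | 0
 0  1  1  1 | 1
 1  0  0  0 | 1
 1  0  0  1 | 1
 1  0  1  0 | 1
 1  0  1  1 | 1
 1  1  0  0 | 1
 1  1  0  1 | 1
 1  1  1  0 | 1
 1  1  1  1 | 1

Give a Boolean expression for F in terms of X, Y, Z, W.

F(X, Y, Z, W) = (((((X' · Y') · Z) · W') + (((X' · Y) · Z') · W')) + (((X' · Y) · Z) · W'))'

The 0-rows are (0,0,1,0), (0,1,0,0), (0,1,1,0). Take each as a conjunction (¬X·¬Y·Z·¬W, ¬X·Y·¬Z·¬W, ¬X·Y·Z·¬W), form their disjunction, and complement — that gives a formula that is 1 everywhere F is.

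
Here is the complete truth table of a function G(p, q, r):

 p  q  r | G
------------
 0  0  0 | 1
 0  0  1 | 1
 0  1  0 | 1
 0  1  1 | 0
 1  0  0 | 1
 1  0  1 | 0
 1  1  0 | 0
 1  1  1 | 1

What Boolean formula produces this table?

The 0-rows are (0,1,1), (1,0,1), (1,1,0). Take each as a conjunction (¬p·q·r, p·¬q·r, p·q·¬r), form their disjunction, and complement — that gives a formula that is 1 everywhere G is.

G(p, q, r) = NOT ((((NOT p AND q) AND r) OR ((p AND NOT q) AND r)) OR ((p AND q) AND NOT r))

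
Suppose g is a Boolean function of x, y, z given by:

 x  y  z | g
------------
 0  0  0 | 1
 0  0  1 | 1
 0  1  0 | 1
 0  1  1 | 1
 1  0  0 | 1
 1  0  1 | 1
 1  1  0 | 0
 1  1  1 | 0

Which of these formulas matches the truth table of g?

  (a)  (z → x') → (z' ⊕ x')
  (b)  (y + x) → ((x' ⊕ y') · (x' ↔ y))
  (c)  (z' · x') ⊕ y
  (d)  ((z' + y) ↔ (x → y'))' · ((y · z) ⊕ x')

(a) disagrees with g on (0,0,0) (formula → 0, table → 1); rule it out.
(c) disagrees with g on (0,0,1) (formula → 0, table → 1); rule it out.
(d) disagrees with g on (0,0,0) (formula → 0, table → 1); rule it out.
(b) is the remaining candidate, and it agrees with g on all 8 inputs.

b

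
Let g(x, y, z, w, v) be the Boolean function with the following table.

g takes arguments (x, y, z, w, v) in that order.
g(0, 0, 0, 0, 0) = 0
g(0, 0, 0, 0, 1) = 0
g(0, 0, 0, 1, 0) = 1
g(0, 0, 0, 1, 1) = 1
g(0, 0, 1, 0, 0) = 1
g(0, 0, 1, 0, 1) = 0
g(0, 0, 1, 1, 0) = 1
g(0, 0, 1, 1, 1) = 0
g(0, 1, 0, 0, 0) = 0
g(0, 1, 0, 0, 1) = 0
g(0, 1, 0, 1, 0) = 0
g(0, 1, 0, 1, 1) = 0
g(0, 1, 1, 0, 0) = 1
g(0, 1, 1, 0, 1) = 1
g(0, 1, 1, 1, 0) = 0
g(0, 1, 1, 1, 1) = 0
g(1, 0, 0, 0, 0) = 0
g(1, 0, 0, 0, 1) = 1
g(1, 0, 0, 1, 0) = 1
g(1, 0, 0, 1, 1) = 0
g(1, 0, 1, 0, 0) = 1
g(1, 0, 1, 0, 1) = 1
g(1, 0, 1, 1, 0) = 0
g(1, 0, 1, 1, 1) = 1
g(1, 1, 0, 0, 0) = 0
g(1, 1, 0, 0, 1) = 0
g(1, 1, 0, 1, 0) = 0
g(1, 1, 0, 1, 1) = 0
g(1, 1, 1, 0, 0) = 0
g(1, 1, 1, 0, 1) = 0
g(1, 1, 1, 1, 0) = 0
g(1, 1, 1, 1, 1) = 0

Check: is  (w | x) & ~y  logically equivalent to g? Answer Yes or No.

Test each input against both g and the formula:
  x=0, y=0, z=0, w=0, v=0: formula gives 0, g = 0 ✓
  x=0, y=0, z=0, w=0, v=1: formula gives 0, g = 0 ✓
  x=0, y=0, z=0, w=1, v=0: formula gives 1, g = 1 ✓
  x=0, y=0, z=0, w=1, v=1: formula gives 1, g = 1 ✓
  x=0, y=0, z=1, w=0, v=0: formula gives 0, but g = 1 ✗
Row (0,0,1,0,0) is a counterexample, so the formula is not equivalent to g.

No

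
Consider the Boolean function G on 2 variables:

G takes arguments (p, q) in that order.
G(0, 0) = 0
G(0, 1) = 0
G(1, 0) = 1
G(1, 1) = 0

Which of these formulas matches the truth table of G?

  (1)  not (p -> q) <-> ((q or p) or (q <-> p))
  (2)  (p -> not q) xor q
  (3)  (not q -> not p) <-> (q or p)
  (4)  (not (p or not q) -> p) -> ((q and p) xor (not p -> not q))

1

(2): at (0,0) it gives 1, but G = 0 — eliminated.
(3): at (0,1) it gives 1, but G = 0 — eliminated.
(4): at (0,0) it gives 1, but G = 0 — eliminated.
Only (1) survives; checking it on all 4 rows confirms it matches G.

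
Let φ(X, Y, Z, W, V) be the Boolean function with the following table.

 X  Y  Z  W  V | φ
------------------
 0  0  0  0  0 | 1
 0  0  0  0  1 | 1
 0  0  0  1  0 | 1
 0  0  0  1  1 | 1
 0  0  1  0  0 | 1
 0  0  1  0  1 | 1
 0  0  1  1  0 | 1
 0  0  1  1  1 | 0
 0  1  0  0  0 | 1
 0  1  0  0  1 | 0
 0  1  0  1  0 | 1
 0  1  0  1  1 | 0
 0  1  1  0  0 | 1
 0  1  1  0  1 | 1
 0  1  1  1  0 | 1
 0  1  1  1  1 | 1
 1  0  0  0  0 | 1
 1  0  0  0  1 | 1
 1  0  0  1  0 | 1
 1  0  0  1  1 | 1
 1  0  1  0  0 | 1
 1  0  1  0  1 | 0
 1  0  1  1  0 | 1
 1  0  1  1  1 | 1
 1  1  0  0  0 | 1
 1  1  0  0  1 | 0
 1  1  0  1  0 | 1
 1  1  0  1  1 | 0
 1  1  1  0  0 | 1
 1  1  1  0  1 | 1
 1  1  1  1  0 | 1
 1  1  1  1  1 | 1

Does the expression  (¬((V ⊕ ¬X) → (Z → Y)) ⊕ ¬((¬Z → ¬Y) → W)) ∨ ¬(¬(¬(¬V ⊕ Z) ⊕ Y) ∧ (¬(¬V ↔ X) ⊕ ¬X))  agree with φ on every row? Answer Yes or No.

Yes

Check the formula against φ row by row:
  X=0, Y=0, Z=0, W=0, V=0: formula gives 1, φ = 1 ✓
  X=0, Y=0, Z=0, W=0, V=1: formula gives 1, φ = 1 ✓
  X=0, Y=0, Z=0, W=1, V=0: formula gives 1, φ = 1 ✓
  X=0, Y=0, Z=0, W=1, V=1: formula gives 1, φ = 1 ✓
  …and likewise for the remaining 28 rows.
Every row agrees, so the formula is equivalent.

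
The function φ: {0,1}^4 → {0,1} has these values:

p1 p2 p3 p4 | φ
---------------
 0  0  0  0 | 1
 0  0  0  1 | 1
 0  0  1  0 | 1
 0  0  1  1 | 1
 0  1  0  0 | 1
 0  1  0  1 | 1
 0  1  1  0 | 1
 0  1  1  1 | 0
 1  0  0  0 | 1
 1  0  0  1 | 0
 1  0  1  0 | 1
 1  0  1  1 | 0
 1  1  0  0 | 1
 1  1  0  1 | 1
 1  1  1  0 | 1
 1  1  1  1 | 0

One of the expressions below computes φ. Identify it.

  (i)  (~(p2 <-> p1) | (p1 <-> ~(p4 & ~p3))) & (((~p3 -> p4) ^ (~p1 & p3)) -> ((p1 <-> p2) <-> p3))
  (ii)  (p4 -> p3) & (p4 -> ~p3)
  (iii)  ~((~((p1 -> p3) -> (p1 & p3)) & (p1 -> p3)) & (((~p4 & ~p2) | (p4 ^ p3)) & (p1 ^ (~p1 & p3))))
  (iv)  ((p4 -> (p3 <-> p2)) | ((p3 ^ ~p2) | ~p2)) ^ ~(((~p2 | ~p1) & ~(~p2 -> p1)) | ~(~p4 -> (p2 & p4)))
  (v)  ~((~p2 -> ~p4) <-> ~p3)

iv

(i): at (0,0,0,0) it gives 0, but φ = 1 — eliminated.
(ii): at (0,0,0,1) it gives 0, but φ = 1 — eliminated.
(iii): at (0,0,1,0) it gives 0, but φ = 1 — eliminated.
(v): at (0,0,0,0) it gives 0, but φ = 1 — eliminated.
Only (iv) survives; checking it on all 16 rows confirms it matches φ.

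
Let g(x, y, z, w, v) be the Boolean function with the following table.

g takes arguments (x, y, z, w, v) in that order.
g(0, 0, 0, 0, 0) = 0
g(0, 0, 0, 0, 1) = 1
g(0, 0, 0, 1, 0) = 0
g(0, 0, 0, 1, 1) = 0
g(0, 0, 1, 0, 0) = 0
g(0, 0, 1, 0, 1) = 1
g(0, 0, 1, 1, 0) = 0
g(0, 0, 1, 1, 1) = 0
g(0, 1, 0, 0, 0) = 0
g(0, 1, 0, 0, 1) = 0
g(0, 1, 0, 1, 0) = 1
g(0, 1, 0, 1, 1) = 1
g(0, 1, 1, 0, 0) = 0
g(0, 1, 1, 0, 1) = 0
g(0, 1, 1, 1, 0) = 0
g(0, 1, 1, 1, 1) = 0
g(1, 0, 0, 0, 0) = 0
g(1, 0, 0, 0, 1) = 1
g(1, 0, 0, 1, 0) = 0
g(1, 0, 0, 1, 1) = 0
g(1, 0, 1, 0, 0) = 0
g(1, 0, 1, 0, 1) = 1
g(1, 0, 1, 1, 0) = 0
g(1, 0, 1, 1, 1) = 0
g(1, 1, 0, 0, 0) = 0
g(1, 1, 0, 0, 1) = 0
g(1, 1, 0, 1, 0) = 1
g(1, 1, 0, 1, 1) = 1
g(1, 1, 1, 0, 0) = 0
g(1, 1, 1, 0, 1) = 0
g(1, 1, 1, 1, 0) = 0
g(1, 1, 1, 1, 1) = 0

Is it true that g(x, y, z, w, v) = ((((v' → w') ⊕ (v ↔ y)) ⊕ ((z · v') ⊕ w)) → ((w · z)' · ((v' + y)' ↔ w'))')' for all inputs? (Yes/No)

Test each input against both g and the formula:
  x=0, y=0, z=0, w=0, v=0: formula gives 0, g = 0 ✓
  x=0, y=0, z=0, w=0, v=1: formula gives 1, g = 1 ✓
  x=0, y=0, z=0, w=1, v=0: formula gives 0, g = 0 ✓
  x=0, y=0, z=0, w=1, v=1: formula gives 0, g = 0 ✓
  … (the remaining 28 rows also agree.)
All 32 rows match — the expression computes g exactly.

Yes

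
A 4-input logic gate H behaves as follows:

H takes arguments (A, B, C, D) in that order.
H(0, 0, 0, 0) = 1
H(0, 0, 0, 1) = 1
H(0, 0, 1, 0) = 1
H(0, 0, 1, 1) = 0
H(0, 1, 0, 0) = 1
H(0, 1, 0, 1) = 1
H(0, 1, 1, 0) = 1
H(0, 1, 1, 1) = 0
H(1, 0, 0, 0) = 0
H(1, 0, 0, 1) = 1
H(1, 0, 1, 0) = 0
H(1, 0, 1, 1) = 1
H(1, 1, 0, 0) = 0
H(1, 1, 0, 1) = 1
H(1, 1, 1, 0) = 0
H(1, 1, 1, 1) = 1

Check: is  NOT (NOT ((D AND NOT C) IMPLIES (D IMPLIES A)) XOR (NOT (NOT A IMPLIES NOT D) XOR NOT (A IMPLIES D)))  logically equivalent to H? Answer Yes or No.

Yes

Test each input against both H and the formula:
  A=0, B=0, C=0, D=0: formula gives 1, H = 1 ✓
  A=0, B=0, C=0, D=1: formula gives 1, H = 1 ✓
  A=0, B=0, C=1, D=0: formula gives 1, H = 1 ✓
  A=0, B=0, C=1, D=1: formula gives 0, H = 0 ✓
  …and likewise for the remaining 12 rows.
All 16 rows match — the expression computes H exactly.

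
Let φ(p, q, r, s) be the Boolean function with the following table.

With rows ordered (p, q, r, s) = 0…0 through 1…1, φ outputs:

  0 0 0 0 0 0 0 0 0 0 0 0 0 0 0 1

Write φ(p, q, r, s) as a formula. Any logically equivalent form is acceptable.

φ is 1 on exactly one input, (1,1,1,1), whose minterm is p·q·r·s. So φ is just that conjunction.

φ(p, q, r, s) = ((p AND q) AND r) AND s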